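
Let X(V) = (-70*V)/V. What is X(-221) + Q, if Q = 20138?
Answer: 20068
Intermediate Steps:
X(V) = -70
X(-221) + Q = -70 + 20138 = 20068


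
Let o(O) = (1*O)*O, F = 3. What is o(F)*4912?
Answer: 44208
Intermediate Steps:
o(O) = O² (o(O) = O*O = O²)
o(F)*4912 = 3²*4912 = 9*4912 = 44208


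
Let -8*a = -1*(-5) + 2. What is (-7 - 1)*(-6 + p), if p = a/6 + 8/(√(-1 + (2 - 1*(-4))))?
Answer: 295/6 - 64*√5/5 ≈ 20.545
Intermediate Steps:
a = -7/8 (a = -(-1*(-5) + 2)/8 = -(5 + 2)/8 = -⅛*7 = -7/8 ≈ -0.87500)
p = -7/48 + 8*√5/5 (p = -7/8/6 + 8/(√(-1 + (2 - 1*(-4)))) = -7/8*⅙ + 8/(√(-1 + (2 + 4))) = -7/48 + 8/(√(-1 + 6)) = -7/48 + 8/(√5) = -7/48 + 8*(√5/5) = -7/48 + 8*√5/5 ≈ 3.4319)
(-7 - 1)*(-6 + p) = (-7 - 1)*(-6 + (-7/48 + 8*√5/5)) = -8*(-295/48 + 8*√5/5) = 295/6 - 64*√5/5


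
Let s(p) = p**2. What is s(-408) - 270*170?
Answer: 120564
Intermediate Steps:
s(-408) - 270*170 = (-408)**2 - 270*170 = 166464 - 45900 = 120564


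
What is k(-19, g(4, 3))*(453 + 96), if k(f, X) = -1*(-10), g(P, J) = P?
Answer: 5490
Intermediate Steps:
k(f, X) = 10
k(-19, g(4, 3))*(453 + 96) = 10*(453 + 96) = 10*549 = 5490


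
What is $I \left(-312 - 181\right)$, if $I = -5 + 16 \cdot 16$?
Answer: $-123743$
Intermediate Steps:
$I = 251$ ($I = -5 + 256 = 251$)
$I \left(-312 - 181\right) = 251 \left(-312 - 181\right) = 251 \left(-493\right) = -123743$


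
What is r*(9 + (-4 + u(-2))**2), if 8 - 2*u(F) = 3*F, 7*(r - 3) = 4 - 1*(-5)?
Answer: 540/7 ≈ 77.143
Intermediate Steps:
r = 30/7 (r = 3 + (4 - 1*(-5))/7 = 3 + (4 + 5)/7 = 3 + (1/7)*9 = 3 + 9/7 = 30/7 ≈ 4.2857)
u(F) = 4 - 3*F/2
r*(9 + (-4 + u(-2))**2) = 30*(9 + (-4 + (4 - 3/2*(-2)))**2)/7 = 30*(9 + (-4 + (4 + 3))**2)/7 = 30*(9 + (-4 + 7)**2)/7 = 30*(9 + 3**2)/7 = 30*(9 + 9)/7 = (30/7)*18 = 540/7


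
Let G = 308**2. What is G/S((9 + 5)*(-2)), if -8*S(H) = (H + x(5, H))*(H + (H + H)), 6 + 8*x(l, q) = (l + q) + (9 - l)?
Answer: -216832/747 ≈ -290.27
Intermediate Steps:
x(l, q) = 3/8 + q/8 (x(l, q) = -3/4 + ((l + q) + (9 - l))/8 = -3/4 + (9 + q)/8 = -3/4 + (9/8 + q/8) = 3/8 + q/8)
S(H) = -3*H*(3/8 + 9*H/8)/8 (S(H) = -(H + (3/8 + H/8))*(H + (H + H))/8 = -(3/8 + 9*H/8)*(H + 2*H)/8 = -(3/8 + 9*H/8)*3*H/8 = -3*H*(3/8 + 9*H/8)/8)
G = 94864
G/S((9 + 5)*(-2)) = 94864/((-9*(9 + 5)*(-2)*(1 + 3*((9 + 5)*(-2)))/64)) = 94864/((-9*14*(-2)*(1 + 3*(14*(-2)))/64)) = 94864/((-9/64*(-28)*(1 + 3*(-28)))) = 94864/((-9/64*(-28)*(1 - 84))) = 94864/((-9/64*(-28)*(-83))) = 94864/(-5229/16) = 94864*(-16/5229) = -216832/747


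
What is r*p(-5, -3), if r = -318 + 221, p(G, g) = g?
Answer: 291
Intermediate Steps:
r = -97
r*p(-5, -3) = -97*(-3) = 291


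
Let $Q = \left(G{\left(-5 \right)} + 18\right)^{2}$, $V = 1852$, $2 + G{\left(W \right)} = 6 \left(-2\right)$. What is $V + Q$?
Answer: $1868$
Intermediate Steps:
$G{\left(W \right)} = -14$ ($G{\left(W \right)} = -2 + 6 \left(-2\right) = -2 - 12 = -14$)
$Q = 16$ ($Q = \left(-14 + 18\right)^{2} = 4^{2} = 16$)
$V + Q = 1852 + 16 = 1868$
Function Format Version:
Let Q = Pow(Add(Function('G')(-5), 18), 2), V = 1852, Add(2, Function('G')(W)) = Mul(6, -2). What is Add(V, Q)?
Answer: 1868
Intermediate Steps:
Function('G')(W) = -14 (Function('G')(W) = Add(-2, Mul(6, -2)) = Add(-2, -12) = -14)
Q = 16 (Q = Pow(Add(-14, 18), 2) = Pow(4, 2) = 16)
Add(V, Q) = Add(1852, 16) = 1868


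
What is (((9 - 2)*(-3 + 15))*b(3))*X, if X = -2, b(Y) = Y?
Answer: -504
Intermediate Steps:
(((9 - 2)*(-3 + 15))*b(3))*X = (((9 - 2)*(-3 + 15))*3)*(-2) = ((7*12)*3)*(-2) = (84*3)*(-2) = 252*(-2) = -504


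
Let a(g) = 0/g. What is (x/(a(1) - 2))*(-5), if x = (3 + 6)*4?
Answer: 90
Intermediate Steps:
a(g) = 0
x = 36 (x = 9*4 = 36)
(x/(a(1) - 2))*(-5) = (36/(0 - 2))*(-5) = (36/(-2))*(-5) = -½*36*(-5) = -18*(-5) = 90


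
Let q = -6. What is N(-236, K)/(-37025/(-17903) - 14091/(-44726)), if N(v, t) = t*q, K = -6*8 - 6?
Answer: 23585125752/173477393 ≈ 135.96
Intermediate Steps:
K = -54 (K = -48 - 6 = -54)
N(v, t) = -6*t (N(v, t) = t*(-6) = -6*t)
N(-236, K)/(-37025/(-17903) - 14091/(-44726)) = (-6*(-54))/(-37025/(-17903) - 14091/(-44726)) = 324/(-37025*(-1/17903) - 14091*(-1/44726)) = 324/(37025/17903 + 1281/4066) = 324/(173477393/72793598) = 324*(72793598/173477393) = 23585125752/173477393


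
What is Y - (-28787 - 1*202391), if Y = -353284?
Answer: -122106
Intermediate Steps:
Y - (-28787 - 1*202391) = -353284 - (-28787 - 1*202391) = -353284 - (-28787 - 202391) = -353284 - 1*(-231178) = -353284 + 231178 = -122106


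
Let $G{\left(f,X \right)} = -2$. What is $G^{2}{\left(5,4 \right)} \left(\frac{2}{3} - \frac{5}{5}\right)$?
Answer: $- \frac{4}{3} \approx -1.3333$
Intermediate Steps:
$G^{2}{\left(5,4 \right)} \left(\frac{2}{3} - \frac{5}{5}\right) = \left(-2\right)^{2} \left(\frac{2}{3} - \frac{5}{5}\right) = 4 \left(2 \cdot \frac{1}{3} - 1\right) = 4 \left(\frac{2}{3} - 1\right) = 4 \left(- \frac{1}{3}\right) = - \frac{4}{3}$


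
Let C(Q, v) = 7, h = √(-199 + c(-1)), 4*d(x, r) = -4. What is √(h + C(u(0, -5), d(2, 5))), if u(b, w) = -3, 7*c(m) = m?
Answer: √(343 + 7*I*√9758)/7 ≈ 3.3729 + 2.092*I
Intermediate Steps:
c(m) = m/7
d(x, r) = -1 (d(x, r) = (¼)*(-4) = -1)
h = I*√9758/7 (h = √(-199 + (⅐)*(-1)) = √(-199 - ⅐) = √(-1394/7) = I*√9758/7 ≈ 14.112*I)
√(h + C(u(0, -5), d(2, 5))) = √(I*√9758/7 + 7) = √(7 + I*√9758/7)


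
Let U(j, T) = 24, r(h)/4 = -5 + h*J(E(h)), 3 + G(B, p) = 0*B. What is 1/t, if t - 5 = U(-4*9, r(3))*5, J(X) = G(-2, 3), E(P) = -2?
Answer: 1/125 ≈ 0.0080000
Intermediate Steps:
G(B, p) = -3 (G(B, p) = -3 + 0*B = -3 + 0 = -3)
J(X) = -3
r(h) = -20 - 12*h (r(h) = 4*(-5 + h*(-3)) = 4*(-5 - 3*h) = -20 - 12*h)
t = 125 (t = 5 + 24*5 = 5 + 120 = 125)
1/t = 1/125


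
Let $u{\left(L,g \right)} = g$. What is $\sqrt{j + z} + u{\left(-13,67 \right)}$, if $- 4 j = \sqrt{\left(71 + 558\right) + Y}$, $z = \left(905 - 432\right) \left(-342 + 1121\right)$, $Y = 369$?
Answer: $67 + \frac{\sqrt{1473868 - \sqrt{998}}}{2} \approx 674.01$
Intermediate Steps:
$z = 368467$ ($z = 473 \cdot 779 = 368467$)
$j = - \frac{\sqrt{998}}{4}$ ($j = - \frac{\sqrt{\left(71 + 558\right) + 369}}{4} = - \frac{\sqrt{629 + 369}}{4} = - \frac{\sqrt{998}}{4} \approx -7.8978$)
$\sqrt{j + z} + u{\left(-13,67 \right)} = \sqrt{- \frac{\sqrt{998}}{4} + 368467} + 67 = \sqrt{368467 - \frac{\sqrt{998}}{4}} + 67 = 67 + \sqrt{368467 - \frac{\sqrt{998}}{4}}$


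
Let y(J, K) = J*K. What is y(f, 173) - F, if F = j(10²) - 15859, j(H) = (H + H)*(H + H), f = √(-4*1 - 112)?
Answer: -24141 + 346*I*√29 ≈ -24141.0 + 1863.3*I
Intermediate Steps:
f = 2*I*√29 (f = √(-4 - 112) = √(-116) = 2*I*√29 ≈ 10.77*I)
j(H) = 4*H² (j(H) = (2*H)*(2*H) = 4*H²)
F = 24141 (F = 4*(10²)² - 15859 = 4*100² - 15859 = 4*10000 - 15859 = 40000 - 15859 = 24141)
y(f, 173) - F = (2*I*√29)*173 - 1*24141 = 346*I*√29 - 24141 = -24141 + 346*I*√29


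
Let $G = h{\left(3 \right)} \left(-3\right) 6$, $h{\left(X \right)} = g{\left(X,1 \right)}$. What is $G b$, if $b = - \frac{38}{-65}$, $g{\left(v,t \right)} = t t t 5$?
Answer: $- \frac{684}{13} \approx -52.615$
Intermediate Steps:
$g{\left(v,t \right)} = 5 t^{3}$ ($g{\left(v,t \right)} = t^{2} t 5 = t^{3} \cdot 5 = 5 t^{3}$)
$h{\left(X \right)} = 5$ ($h{\left(X \right)} = 5 \cdot 1^{3} = 5 \cdot 1 = 5$)
$G = -90$ ($G = 5 \left(-3\right) 6 = \left(-15\right) 6 = -90$)
$b = \frac{38}{65}$ ($b = \left(-38\right) \left(- \frac{1}{65}\right) = \frac{38}{65} \approx 0.58462$)
$G b = \left(-90\right) \frac{38}{65} = - \frac{684}{13}$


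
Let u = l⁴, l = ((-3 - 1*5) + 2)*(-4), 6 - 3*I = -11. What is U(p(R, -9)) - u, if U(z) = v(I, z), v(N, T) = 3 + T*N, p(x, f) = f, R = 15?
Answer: -331824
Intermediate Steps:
I = 17/3 (I = 2 - ⅓*(-11) = 2 + 11/3 = 17/3 ≈ 5.6667)
l = 24 (l = ((-3 - 5) + 2)*(-4) = (-8 + 2)*(-4) = -6*(-4) = 24)
v(N, T) = 3 + N*T
u = 331776 (u = 24⁴ = 331776)
U(z) = 3 + 17*z/3
U(p(R, -9)) - u = (3 + (17/3)*(-9)) - 1*331776 = (3 - 51) - 331776 = -48 - 331776 = -331824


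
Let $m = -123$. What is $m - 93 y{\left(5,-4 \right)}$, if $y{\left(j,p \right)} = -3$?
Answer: $156$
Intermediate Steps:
$m - 93 y{\left(5,-4 \right)} = -123 - -279 = -123 + 279 = 156$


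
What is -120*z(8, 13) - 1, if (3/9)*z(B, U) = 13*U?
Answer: -60841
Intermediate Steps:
z(B, U) = 39*U (z(B, U) = 3*(13*U) = 39*U)
-120*z(8, 13) - 1 = -4680*13 - 1 = -120*507 - 1 = -60840 - 1 = -60841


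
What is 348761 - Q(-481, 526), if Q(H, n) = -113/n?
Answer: 183448399/526 ≈ 3.4876e+5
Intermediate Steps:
348761 - Q(-481, 526) = 348761 - (-113)/526 = 348761 - 1*(-113/526) = 348761 + 113/526 = 183448399/526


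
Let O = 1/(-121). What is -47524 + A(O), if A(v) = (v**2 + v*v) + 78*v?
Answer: -695808320/14641 ≈ -47525.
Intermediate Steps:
O = -1/121 ≈ -0.0082645
A(v) = 2*v**2 + 78*v (A(v) = (v**2 + v**2) + 78*v = 2*v**2 + 78*v)
-47524 + A(O) = -47524 + 2*(-1/121)*(39 - 1/121) = -47524 + 2*(-1/121)*(4718/121) = -47524 - 9436/14641 = -695808320/14641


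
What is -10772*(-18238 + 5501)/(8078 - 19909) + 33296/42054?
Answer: -2884769761540/248770437 ≈ -11596.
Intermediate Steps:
-10772*(-18238 + 5501)/(8078 - 19909) + 33296/42054 = -10772/((-11831/(-12737))) + 33296*(1/42054) = -10772/((-11831*(-1/12737))) + 16648/21027 = -10772/11831/12737 + 16648/21027 = -10772*12737/11831 + 16648/21027 = -137202964/11831 + 16648/21027 = -2884769761540/248770437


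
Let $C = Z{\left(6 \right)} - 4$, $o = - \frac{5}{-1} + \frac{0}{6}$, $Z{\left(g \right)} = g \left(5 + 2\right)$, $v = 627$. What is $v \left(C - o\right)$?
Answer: $20691$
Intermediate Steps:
$Z{\left(g \right)} = 7 g$ ($Z{\left(g \right)} = g 7 = 7 g$)
$o = 5$ ($o = \left(-5\right) \left(-1\right) + 0 \cdot \frac{1}{6} = 5 + 0 = 5$)
$C = 38$ ($C = 7 \cdot 6 - 4 = 42 - 4 = 38$)
$v \left(C - o\right) = 627 \left(38 - 5\right) = 627 \cdot 33 = 20691$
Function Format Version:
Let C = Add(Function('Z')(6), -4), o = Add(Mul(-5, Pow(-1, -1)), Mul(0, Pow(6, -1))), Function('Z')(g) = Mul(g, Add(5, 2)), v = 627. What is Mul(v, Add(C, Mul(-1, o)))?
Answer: 20691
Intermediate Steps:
Function('Z')(g) = Mul(7, g) (Function('Z')(g) = Mul(g, 7) = Mul(7, g))
o = 5 (o = Add(Mul(-5, -1), Mul(0, Rational(1, 6))) = Add(5, 0) = 5)
C = 38 (C = Add(Mul(7, 6), -4) = Add(42, -4) = 38)
Mul(v, Add(C, Mul(-1, o))) = Mul(627, Add(38, Mul(-1, 5))) = Mul(627, Add(38, -5)) = Mul(627, 33) = 20691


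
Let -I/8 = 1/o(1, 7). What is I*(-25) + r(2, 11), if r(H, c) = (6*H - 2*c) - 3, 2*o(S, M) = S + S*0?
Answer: 387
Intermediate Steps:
o(S, M) = S/2 (o(S, M) = (S + S*0)/2 = (S + 0)/2 = S/2)
r(H, c) = -3 - 2*c + 6*H (r(H, c) = (-2*c + 6*H) - 3 = -3 - 2*c + 6*H)
I = -16 (I = -8/((½)*1) = -8/½ = -8*2 = -16)
I*(-25) + r(2, 11) = -16*(-25) + (-3 - 2*11 + 6*2) = 400 + (-3 - 22 + 12) = 400 - 13 = 387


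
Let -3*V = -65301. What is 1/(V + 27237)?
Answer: 1/49004 ≈ 2.0406e-5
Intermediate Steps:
V = 21767 (V = -⅓*(-65301) = 21767)
1/(V + 27237) = 1/(21767 + 27237) = 1/49004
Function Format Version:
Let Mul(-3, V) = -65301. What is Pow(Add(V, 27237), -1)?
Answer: Rational(1, 49004) ≈ 2.0406e-5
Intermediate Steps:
V = 21767 (V = Mul(Rational(-1, 3), -65301) = 21767)
Pow(Add(V, 27237), -1) = Pow(Add(21767, 27237), -1) = Pow(49004, -1) = Rational(1, 49004)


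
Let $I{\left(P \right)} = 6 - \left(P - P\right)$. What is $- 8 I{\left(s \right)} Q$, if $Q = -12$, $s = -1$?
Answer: $576$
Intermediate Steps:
$I{\left(P \right)} = 6$ ($I{\left(P \right)} = 6 - 0 = 6 + 0 = 6$)
$- 8 I{\left(s \right)} Q = \left(-8\right) 6 \left(-12\right) = \left(-48\right) \left(-12\right) = 576$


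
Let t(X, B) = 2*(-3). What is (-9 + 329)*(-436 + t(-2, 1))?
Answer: -141440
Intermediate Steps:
t(X, B) = -6
(-9 + 329)*(-436 + t(-2, 1)) = (-9 + 329)*(-436 - 6) = 320*(-442) = -141440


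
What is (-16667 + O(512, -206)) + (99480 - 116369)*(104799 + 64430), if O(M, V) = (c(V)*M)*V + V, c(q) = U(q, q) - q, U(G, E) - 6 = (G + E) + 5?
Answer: -2837558414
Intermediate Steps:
U(G, E) = 11 + E + G (U(G, E) = 6 + ((G + E) + 5) = 6 + ((E + G) + 5) = 6 + (5 + E + G) = 11 + E + G)
c(q) = 11 + q (c(q) = (11 + q + q) - q = (11 + 2*q) - q = 11 + q)
O(M, V) = V + M*V*(11 + V) (O(M, V) = ((11 + V)*M)*V + V = (M*(11 + V))*V + V = M*V*(11 + V) + V = V + M*V*(11 + V))
(-16667 + O(512, -206)) + (99480 - 116369)*(104799 + 64430) = (-16667 - 206*(1 + 512*(11 - 206))) + (99480 - 116369)*(104799 + 64430) = (-16667 - 206*(1 + 512*(-195))) - 16889*169229 = (-16667 - 206*(1 - 99840)) - 2858108581 = (-16667 - 206*(-99839)) - 2858108581 = (-16667 + 20566834) - 2858108581 = 20550167 - 2858108581 = -2837558414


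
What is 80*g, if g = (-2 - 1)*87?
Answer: -20880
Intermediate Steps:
g = -261 (g = -3*87 = -261)
80*g = 80*(-261) = -20880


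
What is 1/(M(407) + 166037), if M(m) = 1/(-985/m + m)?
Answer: 164664/27340316975 ≈ 6.0228e-6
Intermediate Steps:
M(m) = 1/(m - 985/m)
1/(M(407) + 166037) = 1/(407/(-985 + 407²) + 166037) = 1/(407/(-985 + 165649) + 166037) = 1/(407/164664 + 166037) = 1/(27340316975/164664) = 164664/27340316975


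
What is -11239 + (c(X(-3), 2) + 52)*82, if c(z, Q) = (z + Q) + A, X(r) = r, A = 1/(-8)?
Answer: -28269/4 ≈ -7067.3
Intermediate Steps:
A = -⅛ ≈ -0.12500
c(z, Q) = -⅛ + Q + z (c(z, Q) = (z + Q) - ⅛ = (Q + z) - ⅛ = -⅛ + Q + z)
-11239 + (c(X(-3), 2) + 52)*82 = -11239 + ((-⅛ + 2 - 3) + 52)*82 = -11239 + (-9/8 + 52)*82 = -11239 + (407/8)*82 = -11239 + 16687/4 = -28269/4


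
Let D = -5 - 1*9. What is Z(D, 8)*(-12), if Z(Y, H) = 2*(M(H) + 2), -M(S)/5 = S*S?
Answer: 7632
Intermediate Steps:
M(S) = -5*S² (M(S) = -5*S*S = -5*S²)
D = -14 (D = -5 - 9 = -14)
Z(Y, H) = 4 - 10*H² (Z(Y, H) = 2*(-5*H² + 2) = 2*(2 - 5*H²) = 4 - 10*H²)
Z(D, 8)*(-12) = (4 - 10*8²)*(-12) = (4 - 10*64)*(-12) = (4 - 640)*(-12) = -636*(-12) = 7632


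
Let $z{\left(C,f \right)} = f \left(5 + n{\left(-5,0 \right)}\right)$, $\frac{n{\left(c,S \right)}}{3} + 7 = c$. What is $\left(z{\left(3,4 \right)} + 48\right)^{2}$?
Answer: $5776$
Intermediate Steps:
$n{\left(c,S \right)} = -21 + 3 c$
$z{\left(C,f \right)} = - 31 f$ ($z{\left(C,f \right)} = f \left(5 + \left(-21 + 3 \left(-5\right)\right)\right) = f \left(5 - 36\right) = f \left(-31\right) = - 31 f$)
$\left(z{\left(3,4 \right)} + 48\right)^{2} = \left(\left(-31\right) 4 + 48\right)^{2} = \left(-124 + 48\right)^{2} = \left(-76\right)^{2} = 5776$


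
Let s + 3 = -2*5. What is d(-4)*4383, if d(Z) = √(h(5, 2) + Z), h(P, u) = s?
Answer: 4383*I*√17 ≈ 18072.0*I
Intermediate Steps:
s = -13 (s = -3 - 2*5 = -3 - 10 = -13)
h(P, u) = -13
d(Z) = √(-13 + Z)
d(-4)*4383 = √(-13 - 4)*4383 = √(-17)*4383 = (I*√17)*4383 = 4383*I*√17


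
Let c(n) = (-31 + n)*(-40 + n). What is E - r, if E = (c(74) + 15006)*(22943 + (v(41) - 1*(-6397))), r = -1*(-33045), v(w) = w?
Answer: 483813263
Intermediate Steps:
c(n) = (-40 + n)*(-31 + n)
r = 33045
E = 483846308 (E = ((1240 + 74² - 71*74) + 15006)*(22943 + (41 - 1*(-6397))) = ((1240 + 5476 - 5254) + 15006)*(22943 + (41 + 6397)) = (1462 + 15006)*(22943 + 6438) = 16468*29381 = 483846308)
E - r = 483846308 - 1*33045 = 483846308 - 33045 = 483813263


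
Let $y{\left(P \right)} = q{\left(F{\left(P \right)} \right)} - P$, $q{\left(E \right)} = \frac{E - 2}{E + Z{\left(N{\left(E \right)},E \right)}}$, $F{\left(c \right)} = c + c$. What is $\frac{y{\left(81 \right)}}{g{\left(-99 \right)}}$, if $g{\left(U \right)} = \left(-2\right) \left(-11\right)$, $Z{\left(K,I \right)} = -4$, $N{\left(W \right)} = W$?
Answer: $- \frac{6319}{1738} \approx -3.6358$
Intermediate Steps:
$F{\left(c \right)} = 2 c$
$g{\left(U \right)} = 22$
$q{\left(E \right)} = \frac{-2 + E}{-4 + E}$ ($q{\left(E \right)} = \frac{E - 2}{E - 4} = \frac{-2 + E}{-4 + E}$)
$y{\left(P \right)} = - P + \frac{-2 + 2 P}{-4 + 2 P}$ ($y{\left(P \right)} = \frac{-2 + 2 P}{-4 + 2 P} - P = - P + \frac{-2 + 2 P}{-4 + 2 P}$)
$\frac{y{\left(81 \right)}}{g{\left(-99 \right)}} = \frac{\frac{1}{-2 + 81} \left(-1 + 81 - 81 \left(-2 + 81\right)\right)}{22} = \frac{-1 + 81 - 81 \cdot 79}{79} \cdot \frac{1}{22} = \frac{-1 + 81 - 6399}{79} \cdot \frac{1}{22} = \frac{1}{79} \left(-6319\right) \frac{1}{22} = \left(- \frac{6319}{79}\right) \frac{1}{22} = - \frac{6319}{1738}$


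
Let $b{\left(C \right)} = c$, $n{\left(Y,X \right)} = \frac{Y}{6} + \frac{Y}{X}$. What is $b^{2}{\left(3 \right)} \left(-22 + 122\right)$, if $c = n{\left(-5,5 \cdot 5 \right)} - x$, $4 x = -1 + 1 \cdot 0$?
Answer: $\frac{2209}{36} \approx 61.361$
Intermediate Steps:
$n{\left(Y,X \right)} = \frac{Y}{6} + \frac{Y}{X}$ ($n{\left(Y,X \right)} = Y \frac{1}{6} + \frac{Y}{X} = \frac{Y}{6} + \frac{Y}{X}$)
$x = - \frac{1}{4}$ ($x = \frac{-1 + 1 \cdot 0}{4} = \frac{-1 + 0}{4} = \frac{1}{4} \left(-1\right) = - \frac{1}{4} \approx -0.25$)
$c = - \frac{47}{60}$ ($c = \left(\frac{1}{6} \left(-5\right) - \frac{5}{5 \cdot 5}\right) - - \frac{1}{4} = \left(- \frac{5}{6} - \frac{5}{25}\right) + \frac{1}{4} = \left(- \frac{5}{6} - \frac{1}{5}\right) + \frac{1}{4} = - \frac{31}{30} + \frac{1}{4} = - \frac{47}{60} \approx -0.78333$)
$b{\left(C \right)} = - \frac{47}{60}$
$b^{2}{\left(3 \right)} \left(-22 + 122\right) = \left(- \frac{47}{60}\right)^{2} \left(-22 + 122\right) = \frac{2209}{3600} \cdot 100 = \frac{2209}{36}$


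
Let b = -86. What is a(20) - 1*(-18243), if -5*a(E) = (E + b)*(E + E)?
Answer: 18771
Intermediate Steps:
a(E) = -2*E*(-86 + E)/5 (a(E) = -(E - 86)*(E + E)/5 = -(-86 + E)*2*E/5 = -2*E*(-86 + E)/5)
a(20) - 1*(-18243) = (⅖)*20*(86 - 1*20) - 1*(-18243) = (⅖)*20*(86 - 20) + 18243 = (⅖)*20*66 + 18243 = 528 + 18243 = 18771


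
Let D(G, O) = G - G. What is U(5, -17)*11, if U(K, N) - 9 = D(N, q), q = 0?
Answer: 99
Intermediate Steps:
D(G, O) = 0
U(K, N) = 9 (U(K, N) = 9 + 0 = 9)
U(5, -17)*11 = 9*11 = 99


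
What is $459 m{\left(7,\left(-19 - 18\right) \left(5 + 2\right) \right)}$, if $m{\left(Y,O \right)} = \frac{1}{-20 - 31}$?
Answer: $-9$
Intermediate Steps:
$m{\left(Y,O \right)} = - \frac{1}{51}$ ($m{\left(Y,O \right)} = \frac{1}{-51} = - \frac{1}{51}$)
$459 m{\left(7,\left(-19 - 18\right) \left(5 + 2\right) \right)} = 459 \left(- \frac{1}{51}\right) = -9$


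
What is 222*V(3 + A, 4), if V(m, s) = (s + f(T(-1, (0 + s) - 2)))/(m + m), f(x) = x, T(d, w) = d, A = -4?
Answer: -333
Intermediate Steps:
V(m, s) = (-1 + s)/(2*m) (V(m, s) = (s - 1)/(m + m) = (-1 + s)/((2*m)) = (-1 + s)*(1/(2*m)) = (-1 + s)/(2*m))
222*V(3 + A, 4) = 222*((-1 + 4)/(2*(3 - 4))) = 222*((1/2)*3/(-1)) = 222*((1/2)*(-1)*3) = 222*(-3/2) = -333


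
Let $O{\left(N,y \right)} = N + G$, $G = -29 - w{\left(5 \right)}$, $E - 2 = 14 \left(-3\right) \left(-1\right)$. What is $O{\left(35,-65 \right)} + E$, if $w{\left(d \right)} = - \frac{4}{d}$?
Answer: $\frac{254}{5} \approx 50.8$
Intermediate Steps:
$E = 44$ ($E = 2 + 14 \left(-3\right) \left(-1\right) = 2 - -42 = 2 + 42 = 44$)
$G = - \frac{141}{5}$ ($G = -29 - - \frac{4}{5} = -29 + \frac{4}{5} = - \frac{141}{5} \approx -28.2$)
$O{\left(N,y \right)} = - \frac{141}{5} + N$ ($O{\left(N,y \right)} = N - \frac{141}{5} = - \frac{141}{5} + N$)
$O{\left(35,-65 \right)} + E = \left(- \frac{141}{5} + 35\right) + 44 = \frac{34}{5} + 44 = \frac{254}{5}$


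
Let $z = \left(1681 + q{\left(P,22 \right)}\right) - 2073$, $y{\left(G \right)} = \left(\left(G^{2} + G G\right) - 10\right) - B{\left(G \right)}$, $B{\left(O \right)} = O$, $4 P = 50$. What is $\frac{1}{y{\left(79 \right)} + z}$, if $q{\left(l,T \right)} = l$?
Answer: $\frac{2}{24027} \approx 8.324 \cdot 10^{-5}$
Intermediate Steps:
$P = \frac{25}{2}$ ($P = \frac{1}{4} \cdot 50 = \frac{25}{2} \approx 12.5$)
$y{\left(G \right)} = -10 - G + 2 G^{2}$ ($y{\left(G \right)} = \left(\left(G^{2} + G G\right) - 10\right) - G = \left(\left(G^{2} + G^{2}\right) - 10\right) - G = \left(2 G^{2} - 10\right) - G = \left(-10 + 2 G^{2}\right) - G = -10 - G + 2 G^{2}$)
$z = - \frac{759}{2}$ ($z = \left(1681 + \frac{25}{2}\right) - 2073 = \frac{3387}{2} - 2073 = - \frac{759}{2} \approx -379.5$)
$\frac{1}{y{\left(79 \right)} + z} = \frac{1}{\left(-10 - 79 + 2 \cdot 79^{2}\right) - \frac{759}{2}} = \frac{1}{\left(-10 - 79 + 2 \cdot 6241\right) - \frac{759}{2}} = \frac{1}{\left(-10 - 79 + 12482\right) - \frac{759}{2}} = \frac{1}{12393 - \frac{759}{2}} = \frac{1}{\frac{24027}{2}} = \frac{2}{24027}$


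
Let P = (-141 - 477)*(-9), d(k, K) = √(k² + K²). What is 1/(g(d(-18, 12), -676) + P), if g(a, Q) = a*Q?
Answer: -309/10162718 - 338*√13/15244077 ≈ -0.00011035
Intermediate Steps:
d(k, K) = √(K² + k²)
g(a, Q) = Q*a
P = 5562 (P = -618*(-9) = 5562)
1/(g(d(-18, 12), -676) + P) = 1/(-676*√(12² + (-18)²) + 5562) = 1/(-676*√(144 + 324) + 5562) = 1/(-4056*√13 + 5562) = 1/(5562 - 4056*√13)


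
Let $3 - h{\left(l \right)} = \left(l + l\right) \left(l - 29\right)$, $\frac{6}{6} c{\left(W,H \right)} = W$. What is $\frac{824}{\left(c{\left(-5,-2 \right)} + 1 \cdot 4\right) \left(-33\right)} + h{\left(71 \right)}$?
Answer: $- \frac{195889}{33} \approx -5936.0$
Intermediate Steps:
$c{\left(W,H \right)} = W$
$h{\left(l \right)} = 3 - 2 l \left(-29 + l\right)$ ($h{\left(l \right)} = 3 - \left(l + l\right) \left(l - 29\right) = 3 - 2 l \left(-29 + l\right)$)
$\frac{824}{\left(c{\left(-5,-2 \right)} + 1 \cdot 4\right) \left(-33\right)} + h{\left(71 \right)} = \frac{824}{\left(-5 + 1 \cdot 4\right) \left(-33\right)} + \left(3 - 2 \cdot 71^{2} + 58 \cdot 71\right) = \frac{824}{\left(-5 + 4\right) \left(-33\right)} + \left(3 - 10082 + 4118\right) = \frac{824}{\left(-1\right) \left(-33\right)} + \left(3 - 10082 + 4118\right) = \frac{824}{33} - 5961 = - \frac{195889}{33}$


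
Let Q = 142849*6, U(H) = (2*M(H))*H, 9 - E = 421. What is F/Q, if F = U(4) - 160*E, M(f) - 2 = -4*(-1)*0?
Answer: 32968/428547 ≈ 0.076930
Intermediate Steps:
E = -412 (E = 9 - 1*421 = 9 - 421 = -412)
M(f) = 2 (M(f) = 2 - 4*(-1)*0 = 2 + 4*0 = 2 + 0 = 2)
U(H) = 4*H (U(H) = (2*2)*H = 4*H)
F = 65936 (F = 4*4 - 160*(-412) = 16 + 65920 = 65936)
Q = 857094
F/Q = 65936/857094 = 65936*(1/857094) = 32968/428547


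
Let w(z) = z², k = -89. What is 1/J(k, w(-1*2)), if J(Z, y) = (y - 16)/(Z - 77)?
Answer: 83/6 ≈ 13.833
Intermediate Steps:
J(Z, y) = (-16 + y)/(-77 + Z)
1/J(k, w(-1*2)) = 1/((-16 + (-1*2)²)/(-77 - 89)) = 1/((-16 + (-2)²)/(-166)) = 1/(-(-16 + 4)/166) = 1/(-1/166*(-12)) = 1/(6/83) = 83/6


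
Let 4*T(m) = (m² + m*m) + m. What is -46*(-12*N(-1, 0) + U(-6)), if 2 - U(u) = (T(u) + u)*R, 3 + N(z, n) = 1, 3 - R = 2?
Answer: -713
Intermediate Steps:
R = 1 (R = 3 - 1*2 = 3 - 2 = 1)
T(m) = m²/2 + m/4 (T(m) = ((m² + m*m) + m)/4 = ((m² + m²) + m)/4 = (2*m² + m)/4 = (m + 2*m²)/4 = m²/2 + m/4)
N(z, n) = -2 (N(z, n) = -3 + 1 = -2)
U(u) = 2 - u - u*(1 + 2*u)/4 (U(u) = 2 - (u*(1 + 2*u)/4 + u) = 2 - (u + u*(1 + 2*u)/4) = 2 + (-u - u*(1 + 2*u)/4) = 2 - u - u*(1 + 2*u)/4)
-46*(-12*N(-1, 0) + U(-6)) = -46*(-12*(-2) + (2 - 5/4*(-6) - ½*(-6)²)) = -46*(24 + (2 + 15/2 - ½*36)) = -46*(24 + (2 + 15/2 - 18)) = -46*(24 - 17/2) = -46*31/2 = -713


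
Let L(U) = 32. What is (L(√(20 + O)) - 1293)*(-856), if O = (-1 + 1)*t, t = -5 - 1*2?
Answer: 1079416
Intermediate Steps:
t = -7 (t = -5 - 2 = -7)
O = 0 (O = (-1 + 1)*(-7) = 0*(-7) = 0)
(L(√(20 + O)) - 1293)*(-856) = (32 - 1293)*(-856) = -1261*(-856) = 1079416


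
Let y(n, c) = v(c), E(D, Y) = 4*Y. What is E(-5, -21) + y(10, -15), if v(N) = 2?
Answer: -82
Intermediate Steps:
y(n, c) = 2
E(-5, -21) + y(10, -15) = 4*(-21) + 2 = -84 + 2 = -82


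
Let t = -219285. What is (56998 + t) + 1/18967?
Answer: -3078097528/18967 ≈ -1.6229e+5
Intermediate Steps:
(56998 + t) + 1/18967 = (56998 - 219285) + 1/18967 = -162287 + 1/18967 = -3078097528/18967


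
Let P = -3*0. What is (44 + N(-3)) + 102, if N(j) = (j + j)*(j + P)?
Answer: 164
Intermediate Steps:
P = 0
N(j) = 2*j² (N(j) = (j + j)*(j + 0) = (2*j)*j = 2*j²)
(44 + N(-3)) + 102 = (44 + 2*(-3)²) + 102 = (44 + 2*9) + 102 = (44 + 18) + 102 = 62 + 102 = 164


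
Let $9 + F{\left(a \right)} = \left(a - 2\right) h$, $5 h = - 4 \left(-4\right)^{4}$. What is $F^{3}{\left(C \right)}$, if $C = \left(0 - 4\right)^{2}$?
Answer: $- \frac{2974180068341}{125} \approx -2.3793 \cdot 10^{10}$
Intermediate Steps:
$h = - \frac{1024}{5}$ ($h = \frac{\left(-4\right) \left(-4\right)^{4}}{5} = \frac{\left(-4\right) 256}{5} = \frac{1}{5} \left(-1024\right) = - \frac{1024}{5} \approx -204.8$)
$C = 16$ ($C = \left(-4\right)^{2} = 16$)
$F{\left(a \right)} = \frac{2003}{5} - \frac{1024 a}{5}$ ($F{\left(a \right)} = -9 + \left(a - 2\right) \left(- \frac{1024}{5}\right) = -9 + \left(-2 + a\right) \left(- \frac{1024}{5}\right) = -9 - \left(- \frac{2048}{5} + \frac{1024 a}{5}\right) = \frac{2003}{5} - \frac{1024 a}{5}$)
$F^{3}{\left(C \right)} = \left(\frac{2003}{5} - \frac{16384}{5}\right)^{3} = \left(- \frac{14381}{5}\right)^{3} = - \frac{2974180068341}{125}$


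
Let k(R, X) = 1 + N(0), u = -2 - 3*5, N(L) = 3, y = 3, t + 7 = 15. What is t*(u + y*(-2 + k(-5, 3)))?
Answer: -88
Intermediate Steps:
t = 8 (t = -7 + 15 = 8)
u = -17 (u = -2 - 15 = -17)
k(R, X) = 4 (k(R, X) = 1 + 3 = 4)
t*(u + y*(-2 + k(-5, 3))) = 8*(-17 + 3*(-2 + 4)) = 8*(-17 + 3*2) = 8*(-17 + 6) = 8*(-11) = -88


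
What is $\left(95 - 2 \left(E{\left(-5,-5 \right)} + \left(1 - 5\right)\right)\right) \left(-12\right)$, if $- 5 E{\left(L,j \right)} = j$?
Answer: $-1212$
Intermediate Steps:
$E{\left(L,j \right)} = - \frac{j}{5}$
$\left(95 - 2 \left(E{\left(-5,-5 \right)} + \left(1 - 5\right)\right)\right) \left(-12\right) = \left(95 - 2 \left(\left(- \frac{1}{5}\right) \left(-5\right) + \left(1 - 5\right)\right)\right) \left(-12\right) = \left(95 - 2 \left(1 + \left(1 - 5\right)\right)\right) \left(-12\right) = \left(95 - 2 \left(1 - 4\right)\right) \left(-12\right) = \left(95 - -6\right) \left(-12\right) = \left(95 + 6\right) \left(-12\right) = 101 \left(-12\right) = -1212$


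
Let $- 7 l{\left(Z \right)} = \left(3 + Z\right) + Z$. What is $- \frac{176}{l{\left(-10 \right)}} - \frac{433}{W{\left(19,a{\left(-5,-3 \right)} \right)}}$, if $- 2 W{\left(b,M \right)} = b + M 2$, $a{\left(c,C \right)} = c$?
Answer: $\frac{3634}{153} \approx 23.752$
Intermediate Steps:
$W{\left(b,M \right)} = - M - \frac{b}{2}$ ($W{\left(b,M \right)} = - \frac{b + M 2}{2} = - \frac{b + 2 M}{2} = - M - \frac{b}{2}$)
$l{\left(Z \right)} = - \frac{3}{7} - \frac{2 Z}{7}$ ($l{\left(Z \right)} = - \frac{\left(3 + Z\right) + Z}{7} = - \frac{3 + 2 Z}{7} = - \frac{3}{7} - \frac{2 Z}{7}$)
$- \frac{176}{l{\left(-10 \right)}} - \frac{433}{W{\left(19,a{\left(-5,-3 \right)} \right)}} = - \frac{176}{- \frac{3}{7} - - \frac{20}{7}} - \frac{433}{\left(-1\right) \left(-5\right) - \frac{19}{2}} = - \frac{176}{- \frac{3}{7} + \frac{20}{7}} - \frac{433}{5 - \frac{19}{2}} = - \frac{176}{\frac{17}{7}} - \frac{433}{- \frac{9}{2}} = \left(-176\right) \frac{7}{17} - - \frac{866}{9} = - \frac{1232}{17} + \frac{866}{9} = \frac{3634}{153}$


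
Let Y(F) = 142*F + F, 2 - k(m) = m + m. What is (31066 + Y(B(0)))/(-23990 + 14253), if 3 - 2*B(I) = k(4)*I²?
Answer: -62561/19474 ≈ -3.2125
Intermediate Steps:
k(m) = 2 - 2*m (k(m) = 2 - (m + m) = 2 - 2*m)
B(I) = 3/2 + 3*I² (B(I) = 3/2 - (2 - 2*4)*I²/2 = 3/2 - (2 - 8)*I²/2 = 3/2 - (-3)*I² = 3/2 + 3*I²)
Y(F) = 143*F
(31066 + Y(B(0)))/(-23990 + 14253) = (31066 + 143*(3/2 + 3*0²))/(-23990 + 14253) = (31066 + 143*(3/2 + 3*0))/(-9737) = (31066 + 143*(3/2 + 0))*(-1/9737) = (31066 + 143*(3/2))*(-1/9737) = (31066 + 429/2)*(-1/9737) = (62561/2)*(-1/9737) = -62561/19474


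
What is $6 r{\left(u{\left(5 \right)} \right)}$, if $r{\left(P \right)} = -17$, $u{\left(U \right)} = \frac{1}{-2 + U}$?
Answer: $-102$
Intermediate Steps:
$6 r{\left(u{\left(5 \right)} \right)} = 6 \left(-17\right) = -102$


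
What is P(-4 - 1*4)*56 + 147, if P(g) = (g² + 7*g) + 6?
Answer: 931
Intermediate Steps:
P(g) = 6 + g² + 7*g
P(-4 - 1*4)*56 + 147 = (6 + (-4 - 1*4)² + 7*(-4 - 1*4))*56 + 147 = (6 + (-4 - 4)² + 7*(-4 - 4))*56 + 147 = (6 + (-8)² + 7*(-8))*56 + 147 = (6 + 64 - 56)*56 + 147 = 14*56 + 147 = 784 + 147 = 931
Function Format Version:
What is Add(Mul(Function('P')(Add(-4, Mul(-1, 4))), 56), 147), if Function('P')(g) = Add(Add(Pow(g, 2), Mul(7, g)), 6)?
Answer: 931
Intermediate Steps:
Function('P')(g) = Add(6, Pow(g, 2), Mul(7, g))
Add(Mul(Function('P')(Add(-4, Mul(-1, 4))), 56), 147) = Add(Mul(Add(6, Pow(Add(-4, Mul(-1, 4)), 2), Mul(7, Add(-4, Mul(-1, 4)))), 56), 147) = Add(Mul(Add(6, Pow(Add(-4, -4), 2), Mul(7, Add(-4, -4))), 56), 147) = Add(Mul(Add(6, Pow(-8, 2), Mul(7, -8)), 56), 147) = Add(Mul(Add(6, 64, -56), 56), 147) = Add(Mul(14, 56), 147) = Add(784, 147) = 931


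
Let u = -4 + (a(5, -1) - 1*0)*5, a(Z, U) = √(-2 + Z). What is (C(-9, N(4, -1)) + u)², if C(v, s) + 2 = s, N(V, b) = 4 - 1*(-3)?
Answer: 76 + 10*√3 ≈ 93.321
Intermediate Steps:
N(V, b) = 7 (N(V, b) = 4 + 3 = 7)
C(v, s) = -2 + s
u = -4 + 5*√3 (u = -4 + (√(-2 + 5) - 1*0)*5 = -4 + (√3 + 0)*5 = -4 + √3*5 = -4 + 5*√3 ≈ 4.6603)
(C(-9, N(4, -1)) + u)² = ((-2 + 7) + (-4 + 5*√3))² = (5 + (-4 + 5*√3))² = (1 + 5*√3)²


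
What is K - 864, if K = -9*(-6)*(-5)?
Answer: -1134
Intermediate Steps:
K = -270 (K = 54*(-5) = -270)
K - 864 = -270 - 864 = -1134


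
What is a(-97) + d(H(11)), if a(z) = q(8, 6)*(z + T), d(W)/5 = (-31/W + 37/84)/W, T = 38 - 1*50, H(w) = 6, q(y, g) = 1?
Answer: -56921/504 ≈ -112.94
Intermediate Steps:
T = -12 (T = 38 - 50 = -12)
d(W) = 5*(37/84 - 31/W)/W (d(W) = 5*((-31/W + 37/84)/W) = 5*((37/84 - 31/W)/W) = 5*(37/84 - 31/W)/W)
a(z) = -12 + z (a(z) = 1*(z - 12) = 1*(-12 + z) = -12 + z)
a(-97) + d(H(11)) = (-12 - 97) + (5/84)*(-2604 + 37*6)/6² = -109 + (5/84)*(1/36)*(-2604 + 222) = -109 + (5/84)*(1/36)*(-2382) = -109 - 1985/504 = -56921/504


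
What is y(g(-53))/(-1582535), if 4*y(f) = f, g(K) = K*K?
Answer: -2809/6330140 ≈ -0.00044375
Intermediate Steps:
g(K) = K**2
y(f) = f/4
y(g(-53))/(-1582535) = ((1/4)*(-53)**2)/(-1582535) = ((1/4)*2809)*(-1/1582535) = (2809/4)*(-1/1582535) = -2809/6330140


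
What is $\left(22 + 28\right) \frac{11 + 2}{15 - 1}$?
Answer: $\frac{325}{7} \approx 46.429$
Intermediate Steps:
$\left(22 + 28\right) \frac{11 + 2}{15 - 1} = 50 \cdot \frac{13}{14} = \frac{325}{7}$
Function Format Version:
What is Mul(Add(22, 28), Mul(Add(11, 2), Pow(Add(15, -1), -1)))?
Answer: Rational(325, 7) ≈ 46.429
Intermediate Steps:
Mul(Add(22, 28), Mul(Add(11, 2), Pow(Add(15, -1), -1))) = Mul(50, Mul(13, Pow(14, -1))) = Mul(50, Mul(13, Rational(1, 14))) = Mul(50, Rational(13, 14)) = Rational(325, 7)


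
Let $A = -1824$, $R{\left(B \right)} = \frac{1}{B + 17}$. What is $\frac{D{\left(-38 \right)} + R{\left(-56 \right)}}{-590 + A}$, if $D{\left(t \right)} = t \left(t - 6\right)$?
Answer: $- \frac{65207}{94146} \approx -0.69262$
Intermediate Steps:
$R{\left(B \right)} = \frac{1}{17 + B}$
$D{\left(t \right)} = t \left(-6 + t\right)$
$\frac{D{\left(-38 \right)} + R{\left(-56 \right)}}{-590 + A} = \frac{- 38 \left(-6 - 38\right) + \frac{1}{17 - 56}}{-590 - 1824} = \frac{\left(-38\right) \left(-44\right) + \frac{1}{-39}}{-2414} = \left(1672 - \frac{1}{39}\right) \left(- \frac{1}{2414}\right) = \frac{65207}{39} \left(- \frac{1}{2414}\right) = - \frac{65207}{94146}$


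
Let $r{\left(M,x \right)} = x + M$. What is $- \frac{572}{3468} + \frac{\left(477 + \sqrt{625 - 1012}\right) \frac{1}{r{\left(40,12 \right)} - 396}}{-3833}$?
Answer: $- \frac{188139377}{1143184584} + \frac{3 i \sqrt{43}}{1318552} \approx -0.16457 + 1.492 \cdot 10^{-5} i$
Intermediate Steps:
$r{\left(M,x \right)} = M + x$
$- \frac{572}{3468} + \frac{\left(477 + \sqrt{625 - 1012}\right) \frac{1}{r{\left(40,12 \right)} - 396}}{-3833} = - \frac{572}{3468} + \frac{\left(477 + \sqrt{625 - 1012}\right) \frac{1}{\left(40 + 12\right) - 396}}{-3833} = \left(-572\right) \frac{1}{3468} + \frac{477 + \sqrt{-387}}{52 - 396} \left(- \frac{1}{3833}\right) = - \frac{143}{867} + \frac{477 + 3 i \sqrt{43}}{-344} \left(- \frac{1}{3833}\right) = - \frac{143}{867} + \left(477 + 3 i \sqrt{43}\right) \left(- \frac{1}{344}\right) \left(- \frac{1}{3833}\right) = - \frac{143}{867} + \left(- \frac{477}{344} - \frac{3 i \sqrt{43}}{344}\right) \left(- \frac{1}{3833}\right) = - \frac{143}{867} + \left(\frac{477}{1318552} + \frac{3 i \sqrt{43}}{1318552}\right) = - \frac{188139377}{1143184584} + \frac{3 i \sqrt{43}}{1318552}$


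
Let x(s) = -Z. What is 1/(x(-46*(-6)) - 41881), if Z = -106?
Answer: -1/41775 ≈ -2.3938e-5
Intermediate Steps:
x(s) = 106 (x(s) = -1*(-106) = 106)
1/(x(-46*(-6)) - 41881) = 1/(106 - 41881) = 1/(-41775) = -1/41775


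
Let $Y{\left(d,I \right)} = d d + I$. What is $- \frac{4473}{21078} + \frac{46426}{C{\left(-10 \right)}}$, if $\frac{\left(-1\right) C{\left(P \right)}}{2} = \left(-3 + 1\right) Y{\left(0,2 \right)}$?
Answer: $\frac{27181429}{4684} \approx 5803.0$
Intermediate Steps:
$Y{\left(d,I \right)} = I + d^{2}$ ($Y{\left(d,I \right)} = d^{2} + I = I + d^{2}$)
$C{\left(P \right)} = 8$ ($C{\left(P \right)} = - 2 \left(-3 + 1\right) \left(2 + 0^{2}\right) = - 2 \left(- 2 \left(2 + 0\right)\right) = - 2 \left(\left(-2\right) 2\right) = \left(-2\right) \left(-4\right) = 8$)
$- \frac{4473}{21078} + \frac{46426}{C{\left(-10 \right)}} = - \frac{4473}{21078} + \frac{46426}{8} = \left(-4473\right) \frac{1}{21078} + 46426 \cdot \frac{1}{8} = - \frac{497}{2342} + \frac{23213}{4} = \frac{27181429}{4684}$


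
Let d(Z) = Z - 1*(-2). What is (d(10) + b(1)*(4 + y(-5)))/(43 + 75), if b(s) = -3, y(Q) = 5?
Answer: -15/118 ≈ -0.12712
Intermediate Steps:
d(Z) = 2 + Z (d(Z) = Z + 2 = 2 + Z)
(d(10) + b(1)*(4 + y(-5)))/(43 + 75) = ((2 + 10) - 3*(4 + 5))/(43 + 75) = (12 - 3*9)/118 = (12 - 27)/118 = (1/118)*(-15) = -15/118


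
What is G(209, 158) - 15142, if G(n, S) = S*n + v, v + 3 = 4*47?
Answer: 18065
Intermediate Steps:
v = 185 (v = -3 + 4*47 = -3 + 188 = 185)
G(n, S) = 185 + S*n (G(n, S) = S*n + 185 = 185 + S*n)
G(209, 158) - 15142 = (185 + 158*209) - 15142 = (185 + 33022) - 15142 = 33207 - 15142 = 18065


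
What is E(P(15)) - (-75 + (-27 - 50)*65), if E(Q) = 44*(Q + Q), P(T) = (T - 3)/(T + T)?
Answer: 25576/5 ≈ 5115.2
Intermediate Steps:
P(T) = (-3 + T)/(2*T) (P(T) = (-3 + T)/((2*T)) = (-3 + T)*(1/(2*T)) = (-3 + T)/(2*T))
E(Q) = 88*Q (E(Q) = 44*(2*Q) = 88*Q)
E(P(15)) - (-75 + (-27 - 50)*65) = 88*((½)*(-3 + 15)/15) - (-75 + (-27 - 50)*65) = 88*((½)*(1/15)*12) - (-75 - 77*65) = 88*(⅖) - (-75 - 5005) = 176/5 - 1*(-5080) = 176/5 + 5080 = 25576/5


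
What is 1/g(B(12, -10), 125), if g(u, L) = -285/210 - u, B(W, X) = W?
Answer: -14/187 ≈ -0.074866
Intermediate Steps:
g(u, L) = -19/14 - u (g(u, L) = -285*1/210 - u = -19/14 - u)
1/g(B(12, -10), 125) = 1/(-19/14 - 1*12) = 1/(-19/14 - 12) = 1/(-187/14) = -14/187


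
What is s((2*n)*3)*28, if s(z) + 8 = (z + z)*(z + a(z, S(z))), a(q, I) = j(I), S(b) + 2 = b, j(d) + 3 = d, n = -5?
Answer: 108976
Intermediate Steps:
j(d) = -3 + d
S(b) = -2 + b
a(q, I) = -3 + I
s(z) = -8 + 2*z*(-5 + 2*z) (s(z) = -8 + (z + z)*(z + (-3 + (-2 + z))) = -8 + (2*z)*(z + (-5 + z)) = -8 + (2*z)*(-5 + 2*z) = -8 + 2*z*(-5 + 2*z))
s((2*n)*3)*28 = (-8 - 10*2*(-5)*3 + 4*((2*(-5))*3)²)*28 = (-8 - (-100)*3 + 4*(-10*3)²)*28 = (-8 - 10*(-30) + 4*(-30)²)*28 = (-8 + 300 + 4*900)*28 = (-8 + 300 + 3600)*28 = 3892*28 = 108976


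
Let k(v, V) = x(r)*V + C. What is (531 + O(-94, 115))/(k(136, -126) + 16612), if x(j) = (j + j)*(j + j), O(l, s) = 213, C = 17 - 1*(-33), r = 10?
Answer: -124/5623 ≈ -0.022052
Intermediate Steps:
C = 50 (C = 17 + 33 = 50)
x(j) = 4*j² (x(j) = (2*j)*(2*j) = 4*j²)
k(v, V) = 50 + 400*V (k(v, V) = (4*10²)*V + 50 = (4*100)*V + 50 = 400*V + 50 = 50 + 400*V)
(531 + O(-94, 115))/(k(136, -126) + 16612) = (531 + 213)/((50 + 400*(-126)) + 16612) = 744/((50 - 50400) + 16612) = 744/(-50350 + 16612) = 744/(-33738) = 744*(-1/33738) = -124/5623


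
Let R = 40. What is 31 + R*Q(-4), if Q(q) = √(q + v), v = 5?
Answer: 71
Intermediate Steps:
Q(q) = √(5 + q) (Q(q) = √(q + 5) = √(5 + q))
31 + R*Q(-4) = 31 + 40*√(5 - 4) = 31 + 40*√1 = 31 + 40*1 = 31 + 40 = 71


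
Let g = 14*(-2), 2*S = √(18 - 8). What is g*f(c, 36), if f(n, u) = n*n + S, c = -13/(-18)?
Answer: -1183/81 - 14*√10 ≈ -58.877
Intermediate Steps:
c = 13/18 (c = -13*(-1/18) = 13/18 ≈ 0.72222)
S = √10/2 (S = √(18 - 8)/2 = √10/2 ≈ 1.5811)
f(n, u) = n² + √10/2 (f(n, u) = n*n + √10/2 = n² + √10/2)
g = -28
g*f(c, 36) = -28*((13/18)² + √10/2) = -28*(169/324 + √10/2) = -1183/81 - 14*√10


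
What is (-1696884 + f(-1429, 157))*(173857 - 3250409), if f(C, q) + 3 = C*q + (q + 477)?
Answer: 5908844230512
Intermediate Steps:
f(C, q) = 474 + q + C*q (f(C, q) = -3 + (C*q + (q + 477)) = -3 + (C*q + (477 + q)) = -3 + (477 + q + C*q) = 474 + q + C*q)
(-1696884 + f(-1429, 157))*(173857 - 3250409) = (-1696884 + (474 + 157 - 1429*157))*(173857 - 3250409) = (-1696884 + (474 + 157 - 224353))*(-3076552) = (-1696884 - 223722)*(-3076552) = -1920606*(-3076552) = 5908844230512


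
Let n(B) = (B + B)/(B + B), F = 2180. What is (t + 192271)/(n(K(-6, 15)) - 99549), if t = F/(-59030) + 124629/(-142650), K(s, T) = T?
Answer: -53967839558921/27941894182200 ≈ -1.9314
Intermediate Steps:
t = -255594229/280687650 (t = 2180/(-59030) + 124629/(-142650) = 2180*(-1/59030) + 124629*(-1/142650) = -218/5903 - 41543/47550 = -255594229/280687650 ≈ -0.91060)
n(B) = 1 (n(B) = (2*B)/((2*B)) = (2*B)*(1/(2*B)) = 1)
(t + 192271)/(n(K(-6, 15)) - 99549) = (-255594229/280687650 + 192271)/(1 - 99549) = (53967839558921/280687650)/(-99548) = (53967839558921/280687650)*(-1/99548) = -53967839558921/27941894182200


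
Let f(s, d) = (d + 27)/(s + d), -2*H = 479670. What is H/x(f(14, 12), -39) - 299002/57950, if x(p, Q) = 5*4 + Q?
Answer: 19242046/1525 ≈ 12618.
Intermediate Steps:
H = -239835 (H = -½*479670 = -239835)
f(s, d) = (27 + d)/(d + s)
x(p, Q) = 20 + Q
H/x(f(14, 12), -39) - 299002/57950 = -239835/(20 - 39) - 299002/57950 = -239835/(-19) - 299002*1/57950 = -239835*(-1/19) - 149501/28975 = 239835/19 - 149501/28975 = 19242046/1525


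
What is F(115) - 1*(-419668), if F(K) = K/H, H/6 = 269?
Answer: 677344267/1614 ≈ 4.1967e+5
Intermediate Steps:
H = 1614 (H = 6*269 = 1614)
F(K) = K/1614
F(115) - 1*(-419668) = (1/1614)*115 - 1*(-419668) = 115/1614 + 419668 = 677344267/1614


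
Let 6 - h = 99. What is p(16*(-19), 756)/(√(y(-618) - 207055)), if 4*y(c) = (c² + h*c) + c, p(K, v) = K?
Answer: 76*I*√6085/6085 ≈ 0.97428*I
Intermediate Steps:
h = -93 (h = 6 - 1*99 = 6 - 99 = -93)
y(c) = -23*c + c²/4 (y(c) = ((c² - 93*c) + c)/4 = (c² - 92*c)/4 = -23*c + c²/4)
p(16*(-19), 756)/(√(y(-618) - 207055)) = (16*(-19))/(√((¼)*(-618)*(-92 - 618) - 207055)) = -304/√((¼)*(-618)*(-710) - 207055) = -304/√(109695 - 207055) = -304*(-I*√6085/24340) = -(-76)*I*√6085/6085 = 76*I*√6085/6085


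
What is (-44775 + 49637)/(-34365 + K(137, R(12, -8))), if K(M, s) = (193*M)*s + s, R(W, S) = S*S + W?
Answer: 4862/1975227 ≈ 0.0024615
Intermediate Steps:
R(W, S) = W + S² (R(W, S) = S² + W = W + S²)
K(M, s) = s + 193*M*s (K(M, s) = 193*M*s + s = s + 193*M*s)
(-44775 + 49637)/(-34365 + K(137, R(12, -8))) = (-44775 + 49637)/(-34365 + (12 + (-8)²)*(1 + 193*137)) = 4862/(-34365 + (12 + 64)*(1 + 26441)) = 4862/(-34365 + 76*26442) = 4862/(-34365 + 2009592) = 4862/1975227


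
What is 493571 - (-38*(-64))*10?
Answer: 469251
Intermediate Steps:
493571 - (-38*(-64))*10 = 493571 - 2432*10 = 493571 - 1*24320 = 493571 - 24320 = 469251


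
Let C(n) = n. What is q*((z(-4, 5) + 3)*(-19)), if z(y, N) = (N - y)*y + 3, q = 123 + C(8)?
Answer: 74670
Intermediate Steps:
q = 131 (q = 123 + 8 = 131)
z(y, N) = 3 + y*(N - y) (z(y, N) = y*(N - y) + 3 = 3 + y*(N - y))
q*((z(-4, 5) + 3)*(-19)) = 131*(((3 - 1*(-4)**2 + 5*(-4)) + 3)*(-19)) = 131*(((3 - 1*16 - 20) + 3)*(-19)) = 131*(((3 - 16 - 20) + 3)*(-19)) = 131*((-33 + 3)*(-19)) = 131*(-30*(-19)) = 131*570 = 74670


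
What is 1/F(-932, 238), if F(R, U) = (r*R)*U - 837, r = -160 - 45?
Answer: 1/45471443 ≈ 2.1992e-8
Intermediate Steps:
r = -205
F(R, U) = -837 - 205*R*U (F(R, U) = (-205*R)*U - 837 = -205*R*U - 837 = -837 - 205*R*U)
1/F(-932, 238) = 1/(-837 - 205*(-932)*238) = 1/(-837 + 45472280) = 1/45471443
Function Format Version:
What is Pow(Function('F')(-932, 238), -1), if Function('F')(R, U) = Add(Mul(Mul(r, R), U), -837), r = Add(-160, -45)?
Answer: Rational(1, 45471443) ≈ 2.1992e-8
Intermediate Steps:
r = -205
Function('F')(R, U) = Add(-837, Mul(-205, R, U)) (Function('F')(R, U) = Add(Mul(Mul(-205, R), U), -837) = Add(Mul(-205, R, U), -837) = Add(-837, Mul(-205, R, U)))
Pow(Function('F')(-932, 238), -1) = Pow(Add(-837, Mul(-205, -932, 238)), -1) = Pow(Add(-837, 45472280), -1) = Pow(45471443, -1) = Rational(1, 45471443)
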